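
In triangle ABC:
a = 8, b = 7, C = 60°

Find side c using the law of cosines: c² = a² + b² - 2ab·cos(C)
c² = 8² + 7² - 2·8·7·cos(60°)
c² = 64 + 49 - 112·0.5000 = 57
c = √57 = 7.55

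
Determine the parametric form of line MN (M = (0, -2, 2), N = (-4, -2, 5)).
Direction vector d = N - M = (-4, 0, 3)
x = 0 - 4t, y = -2, z = 2 + 3t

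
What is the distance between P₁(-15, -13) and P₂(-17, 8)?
Using the distance formula: d = sqrt((x₂-x₁)² + (y₂-y₁)²)
dx = (-17) - (-15) = -2
dy = 8 - (-13) = 21
d = sqrt((-2)² + 21²) = sqrt(4 + 441) = sqrt(445) = 21.10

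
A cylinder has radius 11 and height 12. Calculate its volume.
Volume = pi * r² * h
Volume = pi * 11² * 12
Volume = pi * 121 * 12
Volume = pi * 1452
Volume = 4561.59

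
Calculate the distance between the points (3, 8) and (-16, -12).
Using the distance formula: d = sqrt((x₂-x₁)² + (y₂-y₁)²)
dx = (-16) - 3 = -19
dy = (-12) - 8 = -20
d = sqrt((-19)² + (-20)²) = sqrt(361 + 400) = sqrt(761) = 27.59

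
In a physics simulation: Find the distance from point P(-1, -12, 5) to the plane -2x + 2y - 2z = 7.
d = |(-2)(-1) + 2(-12) + (-2)(5) - (7)| / √((-2)² + 2² + (-2)²) = 39/√12 = 11.26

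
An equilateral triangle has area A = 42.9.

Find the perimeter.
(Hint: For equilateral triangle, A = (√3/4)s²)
A = (√3/4)s²  →  s² = 4A/√3 = 4·42.9/√3 = 99.0733
s = 9.95356
Perimeter = 3s = 29.86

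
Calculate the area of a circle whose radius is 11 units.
Area = pi * r²
Area = pi * 11²
Area = pi * 121
Area = 380.13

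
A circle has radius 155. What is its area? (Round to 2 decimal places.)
Area = pi * r²
Area = pi * 155²
Area = pi * 24025
Area = 75476.76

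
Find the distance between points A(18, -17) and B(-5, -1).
Using the distance formula: d = sqrt((x₂-x₁)² + (y₂-y₁)²)
dx = (-5) - 18 = -23
dy = (-1) - (-17) = 16
d = sqrt((-23)² + 16²) = sqrt(529 + 256) = sqrt(785) = 28.02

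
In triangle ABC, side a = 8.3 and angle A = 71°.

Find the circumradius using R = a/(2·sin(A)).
R = a/(2·sin(A)) = 8.3/(2·sin(71°))
R = 8.3/(2·0.945519) = 8.3/1.891037 = 4.389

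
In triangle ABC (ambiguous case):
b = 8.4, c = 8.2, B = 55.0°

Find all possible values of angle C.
sin(C)/c = sin(B)/b  →  sin(C) = c·sin(B)/b = 8.2·sin(55.0°)/8.4 = 0.799648
C₁ = arcsin(0.799648) = 53.1°,  C₂ = 180° - C₁ = 126.9°
Check C₂: A = 180° - 55.0° - 126.9° = -1.9° ≤ 0, rejected
C = 53.1° (one solution)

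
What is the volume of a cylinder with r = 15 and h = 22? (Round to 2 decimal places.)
Volume = pi * r² * h
Volume = pi * 15² * 22
Volume = pi * 225 * 22
Volume = pi * 4950
Volume = 15550.88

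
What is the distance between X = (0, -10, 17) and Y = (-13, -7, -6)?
d = √[(-13)² + (3)² + (-23)²] = √707 = 26.59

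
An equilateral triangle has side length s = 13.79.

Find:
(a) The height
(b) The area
(a) Height h = s·√3/2 = 13.79·√3/2 = 11.94
(b) Area = (√3/4)·s² = (√3/4)·13.79² = (√3/4)·190.164 = 82.34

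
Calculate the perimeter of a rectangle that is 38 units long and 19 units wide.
Perimeter = 2 * (length + width)
Perimeter = 2 * (38 + 19)
Perimeter = 2 * 57
Perimeter = 114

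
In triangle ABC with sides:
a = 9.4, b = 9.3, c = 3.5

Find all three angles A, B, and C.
By the law of cosines:
cos(A) = (b² + c² - a²)/(2bc) = 0.159447  →  A = 80.83°
cos(B) = (a² + c² - b²)/(2ac) = 0.214590  →  B = 77.61°
cos(C) = (a² + b² - c²)/(2ab) = 0.929993  →  C = 21.57°
Check: A + B + C = 180.0° ✓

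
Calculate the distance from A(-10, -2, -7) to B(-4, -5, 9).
d = √[(6)² + (-3)² + (16)²] = √301 = 17.35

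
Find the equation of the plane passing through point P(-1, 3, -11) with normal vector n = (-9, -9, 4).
d = n·P = (-9)(-1) + (-9)(3) + (4)(-11) = -62
Plane: -9x - 9y + 4z = -62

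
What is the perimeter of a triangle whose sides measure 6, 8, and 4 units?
Perimeter = sum of all sides
Perimeter = 6 + 8 + 4
Perimeter = 18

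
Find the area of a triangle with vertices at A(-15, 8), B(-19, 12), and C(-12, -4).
Using the coordinate formula: Area = (1/2)|x₁(y₂-y₃) + x₂(y₃-y₁) + x₃(y₁-y₂)|
Area = (1/2)|(-15)(12-(-4)) + (-19)((-4)-8) + (-12)(8-12)|
Area = (1/2)|(-15)*16 + (-19)*(-12) + (-12)*(-4)|
Area = (1/2)|(-240) + 228 + 48|
Area = (1/2)*36 = 18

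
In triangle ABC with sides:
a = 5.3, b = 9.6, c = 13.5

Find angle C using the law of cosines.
cos(C) = (a² + b² - c²)/(2ab)
cos(C) = (5.3² + 9.6² - 13.5²)/(2·5.3·9.6) = -62/101.76 = -0.609277
C = arccos(-0.609277) = 127.5°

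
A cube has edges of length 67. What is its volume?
Volume = s³
Volume = 67³
Volume = 300763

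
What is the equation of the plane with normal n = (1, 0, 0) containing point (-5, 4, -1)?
d = n·P = (1)(-5) + (0)(4) + (0)(-1) = -5
Plane: x = -5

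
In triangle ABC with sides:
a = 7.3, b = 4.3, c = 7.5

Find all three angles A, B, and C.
By the law of cosines:
cos(A) = (b² + c² - a²)/(2bc) = 0.332558  →  A = 70.58°
cos(B) = (a² + c² - b²)/(2ac) = 0.831507  →  B = 33.75°
cos(C) = (a² + b² - c²)/(2ab) = 0.247372  →  C = 75.68°
Check: A + B + C = 180.0° ✓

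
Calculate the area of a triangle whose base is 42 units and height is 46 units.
Area = (1/2) * base * height
Area = (1/2) * 42 * 46
Area = 966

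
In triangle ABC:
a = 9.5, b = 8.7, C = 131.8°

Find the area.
Using A = ½ab·sin(C):
A = ½·9.5·8.7·sin(131.8°) = ½·82.65·0.745476 = 30.81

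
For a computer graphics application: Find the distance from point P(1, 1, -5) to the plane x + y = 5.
d = |1(1) + 1(1) + 0(-5) - (5)| / √(1² + 1² + 0²) = 3/√2 = 2.121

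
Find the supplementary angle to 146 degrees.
Supplementary angles sum to 180 degrees.
Other angle = 180 - 146
Other angle = 34 degrees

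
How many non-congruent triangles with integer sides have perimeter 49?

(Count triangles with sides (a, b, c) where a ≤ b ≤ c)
With a ≤ b ≤ c and a + b + c = 49, the triangle inequality a + b > c gives c < 49/2, so c ≤ 24.
Iterate a from 1 to ⌊p/3⌋ = 16; for each a, b ranges from a to ⌊(p−a)/2⌋ with c = p − a − b, keeping only c ≥ b.
Triples: (1, 24, 24), (2, 23, 24), (3, 22, 24), …
Count = 56 triangles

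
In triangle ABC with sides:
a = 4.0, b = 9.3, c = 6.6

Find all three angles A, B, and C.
By the law of cosines:
cos(A) = (b² + c² - a²)/(2bc) = 0.929049  →  A = 21.71°
cos(B) = (a² + c² - b²)/(2ac) = -0.510038  →  B = 120.7°
cos(C) = (a² + b² - c²)/(2ab) = 0.792070  →  C = 37.62°
Check: A + B + C = 180.0° ✓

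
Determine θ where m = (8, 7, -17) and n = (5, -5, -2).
m·n = 39, |m|² = 402, |n|² = 54
cos θ = 39/√21708 ≈ 0.2647
θ ≈ 74.65°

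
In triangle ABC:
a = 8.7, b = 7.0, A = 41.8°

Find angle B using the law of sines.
sin(B)/b = sin(A)/a
sin(B) = b·sin(A)/a = 7.0·sin(41.8°)/8.7 = 0.536290
B = arcsin(0.536290) = 32.43°  (b ≤ a, so B ≤ A and the acute solution is unique)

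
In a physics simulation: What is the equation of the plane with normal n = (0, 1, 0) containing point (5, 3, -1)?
d = n·P = (0)(5) + (1)(3) + (0)(-1) = 3
Plane: y = 3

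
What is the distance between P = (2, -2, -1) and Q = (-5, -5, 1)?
d = √[(-7)² + (-3)² + (2)²] = √62 = 7.874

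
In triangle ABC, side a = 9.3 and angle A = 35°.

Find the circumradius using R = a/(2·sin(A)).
R = a/(2·sin(A)) = 9.3/(2·sin(35°))
R = 9.3/(2·0.573576) = 9.3/1.147153 = 8.107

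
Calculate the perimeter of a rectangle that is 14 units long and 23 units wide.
Perimeter = 2 * (length + width)
Perimeter = 2 * (14 + 23)
Perimeter = 2 * 37
Perimeter = 74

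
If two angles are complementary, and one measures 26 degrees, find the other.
Complementary angles sum to 90 degrees.
Other angle = 90 - 26
Other angle = 64 degrees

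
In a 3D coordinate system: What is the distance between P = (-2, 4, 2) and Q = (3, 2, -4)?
d = √[(5)² + (-2)² + (-6)²] = √65 = 8.062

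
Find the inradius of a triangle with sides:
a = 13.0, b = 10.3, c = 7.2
s = (a+b+c)/2 = (13.0+10.3+7.2)/2 = 15.25
Area = √(s(s-a)(s-b)(s-c)) = √(15.25·2.25·4.95·8.05) = 36.9766
r = Area/s = 36.9766/15.25 = 2.425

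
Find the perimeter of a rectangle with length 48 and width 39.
Perimeter = 2 * (length + width)
Perimeter = 2 * (48 + 39)
Perimeter = 2 * 87
Perimeter = 174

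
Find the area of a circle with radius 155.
Area = pi * r²
Area = pi * 155²
Area = pi * 24025
Area = 75476.76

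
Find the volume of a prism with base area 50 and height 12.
Volume = base area * height
Volume = 50 * 12
Volume = 600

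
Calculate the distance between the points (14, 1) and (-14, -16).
Using the distance formula: d = sqrt((x₂-x₁)² + (y₂-y₁)²)
dx = (-14) - 14 = -28
dy = (-16) - 1 = -17
d = sqrt((-28)² + (-17)²) = sqrt(784 + 289) = sqrt(1073) = 32.76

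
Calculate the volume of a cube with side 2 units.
Volume = s³
Volume = 2³
Volume = 8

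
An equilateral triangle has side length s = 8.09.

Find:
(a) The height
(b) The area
(a) Height h = s·√3/2 = 8.09·√3/2 = 7.006
(b) Area = (√3/4)·s² = (√3/4)·8.09² = (√3/4)·65.4481 = 28.34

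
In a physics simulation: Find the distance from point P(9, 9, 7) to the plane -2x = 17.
d = |(-2)(9) + 0(9) + 0(7) - (17)| / √((-2)² + 0² + 0²) = 35/√4 = 17.5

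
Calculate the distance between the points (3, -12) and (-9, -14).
Using the distance formula: d = sqrt((x₂-x₁)² + (y₂-y₁)²)
dx = (-9) - 3 = -12
dy = (-14) - (-12) = -2
d = sqrt((-12)² + (-2)²) = sqrt(144 + 4) = sqrt(148) = 12.17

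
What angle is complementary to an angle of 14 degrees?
Complementary angles sum to 90 degrees.
Other angle = 90 - 14
Other angle = 76 degrees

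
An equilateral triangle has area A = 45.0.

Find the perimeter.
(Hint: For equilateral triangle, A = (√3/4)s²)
A = (√3/4)s²  →  s² = 4A/√3 = 4·45.0/√3 = 103.923
s = 10.1943
Perimeter = 3s = 30.58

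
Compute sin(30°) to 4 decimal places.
sin(30 degrees) = 1/2
Decimal approximation: 0.5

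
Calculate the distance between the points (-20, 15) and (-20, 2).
Using the distance formula: d = sqrt((x₂-x₁)² + (y₂-y₁)²)
dx = (-20) - (-20) = 0
dy = 2 - 15 = -13
d = sqrt(0² + (-13)²) = sqrt(0 + 169) = sqrt(169) = 13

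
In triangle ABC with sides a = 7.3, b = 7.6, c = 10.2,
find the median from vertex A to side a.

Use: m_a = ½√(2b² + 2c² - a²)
m_a = ½√(2·7.6² + 2·10.2² - 7.3²)
m_a = ½√(115.52 + 208.08 - 53.29) = ½√270.31 = 8.221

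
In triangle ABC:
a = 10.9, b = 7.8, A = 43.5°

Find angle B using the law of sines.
sin(B)/b = sin(A)/a
sin(B) = b·sin(A)/a = 7.8·sin(43.5°)/10.9 = 0.492584
B = arcsin(0.492584) = 29.51°  (b ≤ a, so B ≤ A and the acute solution is unique)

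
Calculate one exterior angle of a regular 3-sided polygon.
Exterior angle of a regular n-gon = 360/n
Exterior angle = 360/3
Exterior angle = 120 degrees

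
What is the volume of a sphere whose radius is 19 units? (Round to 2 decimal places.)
Volume = (4/3) * pi * r³
Volume = (4/3) * pi * 19³
Volume = (4/3) * pi * 6859
Volume = 28730.91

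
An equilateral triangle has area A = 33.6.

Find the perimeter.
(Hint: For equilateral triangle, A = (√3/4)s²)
A = (√3/4)s²  →  s² = 4A/√3 = 4·33.6/√3 = 77.5959
s = 8.80885
Perimeter = 3s = 26.43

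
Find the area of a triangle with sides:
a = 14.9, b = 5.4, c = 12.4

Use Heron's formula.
s = (a+b+c)/2 = (14.9+5.4+12.4)/2 = 16.35
A = √(s(s-a)(s-b)(s-c)) = √(16.35·1.45·10.95·3.95)
A = √1025.41 = 32.02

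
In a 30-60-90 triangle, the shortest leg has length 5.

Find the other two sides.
Long leg = 5√3 = 8.66, Hypotenuse = 10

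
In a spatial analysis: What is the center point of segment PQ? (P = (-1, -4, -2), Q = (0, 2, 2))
Midpoint = ((-1+0)/2, (-4+2)/2, (-2+2)/2) = (-0.5, -1, 0)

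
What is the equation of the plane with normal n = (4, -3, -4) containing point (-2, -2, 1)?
d = n·P = (4)(-2) + (-3)(-2) + (-4)(1) = -6
Plane: 4x - 3y - 4z = -6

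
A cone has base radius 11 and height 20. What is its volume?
Volume = (1/3) * pi * r² * h
Volume = (1/3) * pi * 11² * 20
Volume = (1/3) * pi * 121 * 20
Volume = (1/3) * pi * 2420
Volume = 2534.22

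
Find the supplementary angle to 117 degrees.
Supplementary angles sum to 180 degrees.
Other angle = 180 - 117
Other angle = 63 degrees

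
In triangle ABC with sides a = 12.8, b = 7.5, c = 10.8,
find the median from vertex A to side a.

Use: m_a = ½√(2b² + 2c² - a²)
m_a = ½√(2·7.5² + 2·10.8² - 12.8²)
m_a = ½√(112.5 + 233.28 - 163.84) = ½√181.94 = 6.744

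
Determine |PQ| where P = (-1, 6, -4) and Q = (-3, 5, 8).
d = √[(-2)² + (-1)² + (12)²] = √149 = 12.21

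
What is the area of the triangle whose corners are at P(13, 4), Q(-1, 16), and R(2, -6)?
Using the coordinate formula: Area = (1/2)|x₁(y₂-y₃) + x₂(y₃-y₁) + x₃(y₁-y₂)|
Area = (1/2)|13(16-(-6)) + (-1)((-6)-4) + 2(4-16)|
Area = (1/2)|13*22 + (-1)*(-10) + 2*(-12)|
Area = (1/2)|286 + 10 + (-24)|
Area = (1/2)*272 = 136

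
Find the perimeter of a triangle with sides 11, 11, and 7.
Perimeter = sum of all sides
Perimeter = 11 + 11 + 7
Perimeter = 29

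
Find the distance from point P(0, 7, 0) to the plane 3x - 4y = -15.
d = |3(0) + (-4)(7) + 0(0) - (-15)| / √(3² + (-4)² + 0²) = 13/√25 = 2.6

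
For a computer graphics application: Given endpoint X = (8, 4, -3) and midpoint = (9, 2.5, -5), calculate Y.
Y = (2×9 - 8, 2×2.5 - 4, 2×(-5) - (-3)) = (10, 1, -7)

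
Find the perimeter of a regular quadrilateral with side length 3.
Perimeter = number of sides * side length
Perimeter = 4 * 3
Perimeter = 12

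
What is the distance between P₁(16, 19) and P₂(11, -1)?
Using the distance formula: d = sqrt((x₂-x₁)² + (y₂-y₁)²)
dx = 11 - 16 = -5
dy = (-1) - 19 = -20
d = sqrt((-5)² + (-20)²) = sqrt(25 + 400) = sqrt(425) = 20.62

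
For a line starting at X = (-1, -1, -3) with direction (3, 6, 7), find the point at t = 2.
P(2) = (-1 + 3(2), -1 + 6(2), -3 + 7(2)) = (5, 11, 11)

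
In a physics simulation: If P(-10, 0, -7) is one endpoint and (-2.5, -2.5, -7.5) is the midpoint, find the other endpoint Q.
Q = (2×(-2.5) - (-10), 2×(-2.5) - 0, 2×(-7.5) - (-7)) = (5, -5, -8)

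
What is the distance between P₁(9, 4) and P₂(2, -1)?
Using the distance formula: d = sqrt((x₂-x₁)² + (y₂-y₁)²)
dx = 2 - 9 = -7
dy = (-1) - 4 = -5
d = sqrt((-7)² + (-5)²) = sqrt(49 + 25) = sqrt(74) = 8.60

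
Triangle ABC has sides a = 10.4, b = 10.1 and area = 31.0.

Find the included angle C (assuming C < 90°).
Area = ½ab·sin(C)  →  sin(C) = 2·Area/(ab)
sin(C) = 2·31.0/(10.4·10.1) = 0.590251
C = arcsin(0.590251) = 36.17°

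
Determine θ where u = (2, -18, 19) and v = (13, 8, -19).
u·v = -479, |u|² = 689, |v|² = 594
cos θ = -479/√409266 ≈ -0.7487
θ ≈ 138.5°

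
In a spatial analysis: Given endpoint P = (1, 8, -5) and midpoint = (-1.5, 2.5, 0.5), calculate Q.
Q = (2×(-1.5) - 1, 2×2.5 - 8, 2×0.5 - (-5)) = (-4, -3, 6)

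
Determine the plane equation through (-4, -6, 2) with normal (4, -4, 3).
d = n·P = (4)(-4) + (-4)(-6) + (3)(2) = 14
Plane: 4x - 4y + 3z = 14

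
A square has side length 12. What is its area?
Area = s²
Area = 12²
Area = 144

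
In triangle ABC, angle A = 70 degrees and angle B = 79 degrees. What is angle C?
Sum of angles in a triangle = 180 degrees
Third angle = 180 - 70 - 79
Third angle = 31 degrees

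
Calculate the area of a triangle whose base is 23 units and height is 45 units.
Area = (1/2) * base * height
Area = (1/2) * 23 * 45
Area = 517.50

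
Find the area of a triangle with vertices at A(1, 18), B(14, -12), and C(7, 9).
Using the coordinate formula: Area = (1/2)|x₁(y₂-y₃) + x₂(y₃-y₁) + x₃(y₁-y₂)|
Area = (1/2)|1((-12)-9) + 14(9-18) + 7(18-(-12))|
Area = (1/2)|1*(-21) + 14*(-9) + 7*30|
Area = (1/2)|(-21) + (-126) + 210|
Area = (1/2)*63 = 31.50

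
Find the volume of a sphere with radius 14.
Volume = (4/3) * pi * r³
Volume = (4/3) * pi * 14³
Volume = (4/3) * pi * 2744
Volume = 11494.04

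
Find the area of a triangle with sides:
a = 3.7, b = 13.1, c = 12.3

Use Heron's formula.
s = (a+b+c)/2 = (3.7+13.1+12.3)/2 = 14.55
A = √(s(s-a)(s-b)(s-c)) = √(14.55·10.85·1.45·2.25)
A = √515.043 = 22.69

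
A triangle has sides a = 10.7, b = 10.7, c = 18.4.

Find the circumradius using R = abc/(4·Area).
s = (a+b+c)/2 = 19.9
Area = √(s(s-a)(s-b)(s-c)) = √(19.9·9.2·9.2·1.5) = 50.2643
R = abc/(4·Area) = (10.7·10.7·18.4)/(4·50.2643) = 2106.616/201.0572 = 10.48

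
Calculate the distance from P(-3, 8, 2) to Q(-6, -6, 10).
d = √[(-3)² + (-14)² + (8)²] = √269 = 16.4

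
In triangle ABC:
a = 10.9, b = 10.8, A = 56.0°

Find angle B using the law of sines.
sin(B)/b = sin(A)/a
sin(B) = b·sin(A)/a = 10.8·sin(56.0°)/10.9 = 0.821432
B = arcsin(0.821432) = 55.23°  (b ≤ a, so B ≤ A and the acute solution is unique)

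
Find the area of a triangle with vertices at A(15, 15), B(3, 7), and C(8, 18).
Using the coordinate formula: Area = (1/2)|x₁(y₂-y₃) + x₂(y₃-y₁) + x₃(y₁-y₂)|
Area = (1/2)|15(7-18) + 3(18-15) + 8(15-7)|
Area = (1/2)|15*(-11) + 3*3 + 8*8|
Area = (1/2)|(-165) + 9 + 64|
Area = (1/2)*92 = 46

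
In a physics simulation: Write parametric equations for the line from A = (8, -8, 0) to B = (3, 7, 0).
Direction vector d = B - A = (-5, 15, 0)
x = 8 - 5t, y = -8 + 15t, z = 0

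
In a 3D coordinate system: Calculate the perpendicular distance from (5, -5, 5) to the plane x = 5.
d = |1(5) + 0(-5) + 0(5) - (5)| / √(1² + 0² + 0²) = 0/√1 = 0.0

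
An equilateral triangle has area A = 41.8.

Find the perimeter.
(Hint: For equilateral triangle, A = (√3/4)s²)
A = (√3/4)s²  →  s² = 4A/√3 = 4·41.8/√3 = 96.533
s = 9.82512
Perimeter = 3s = 29.48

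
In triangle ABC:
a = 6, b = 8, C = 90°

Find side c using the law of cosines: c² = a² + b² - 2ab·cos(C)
c² = 6² + 8² - 2·6·8·cos(90°)
c² = 36 + 64 - 96·0.0000 = 100
c = √100 = 10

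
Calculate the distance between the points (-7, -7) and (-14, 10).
Using the distance formula: d = sqrt((x₂-x₁)² + (y₂-y₁)²)
dx = (-14) - (-7) = -7
dy = 10 - (-7) = 17
d = sqrt((-7)² + 17²) = sqrt(49 + 289) = sqrt(338) = 18.38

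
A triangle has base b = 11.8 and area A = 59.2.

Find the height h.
A = ½bh  →  h = 2A/b
h = 2·59.2/11.8 = 10.03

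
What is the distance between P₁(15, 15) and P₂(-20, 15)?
Using the distance formula: d = sqrt((x₂-x₁)² + (y₂-y₁)²)
dx = (-20) - 15 = -35
dy = 15 - 15 = 0
d = sqrt((-35)² + 0²) = sqrt(1225 + 0) = sqrt(1225) = 35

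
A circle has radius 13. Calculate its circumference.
Circumference = 2 * pi * r
Circumference = 2 * pi * 13
Circumference = 81.68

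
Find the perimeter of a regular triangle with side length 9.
Perimeter = number of sides * side length
Perimeter = 3 * 9
Perimeter = 27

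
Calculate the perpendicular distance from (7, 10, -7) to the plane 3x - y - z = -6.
d = |3(7) + (-1)(10) + (-1)(-7) - (-6)| / √(3² + (-1)² + (-1)²) = 24/√11 = 7.236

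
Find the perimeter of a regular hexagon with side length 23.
Perimeter = number of sides * side length
Perimeter = 6 * 23
Perimeter = 138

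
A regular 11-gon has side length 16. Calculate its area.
For a regular 11-gon with side length s = 16:
Apothem a = s / (2*tan(pi/11)) = 16 / (2*tan(pi/11)) ≈ 27.2455
Perimeter P = 11 * 16 = 176
Area = (1/2) * P * a = (1/2) * 176 * 27.2455 = 2397.60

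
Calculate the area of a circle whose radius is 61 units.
Area = pi * r²
Area = pi * 61²
Area = pi * 3721
Area = 11689.87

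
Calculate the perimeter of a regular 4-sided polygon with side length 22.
Perimeter = number of sides * side length
Perimeter = 4 * 22
Perimeter = 88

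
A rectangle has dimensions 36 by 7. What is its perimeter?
Perimeter = 2 * (length + width)
Perimeter = 2 * (36 + 7)
Perimeter = 2 * 43
Perimeter = 86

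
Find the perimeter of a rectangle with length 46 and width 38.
Perimeter = 2 * (length + width)
Perimeter = 2 * (46 + 38)
Perimeter = 2 * 84
Perimeter = 168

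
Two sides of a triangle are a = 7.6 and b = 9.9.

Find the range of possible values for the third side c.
By the triangle inequality: |a - b| < c < a + b
|7.6 - 9.9| < c < 7.6 + 9.9
2.3 < c < 17.5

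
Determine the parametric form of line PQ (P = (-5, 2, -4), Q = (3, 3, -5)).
Direction vector d = Q - P = (8, 1, -1)
x = -5 + 8t, y = 2 + t, z = -4 - t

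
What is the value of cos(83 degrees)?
cos(83 degrees) = 0.1219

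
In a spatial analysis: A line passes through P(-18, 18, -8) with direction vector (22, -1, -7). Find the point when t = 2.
P(2) = (-18 + 22(2), 18 + (-1)(2), -8 + (-7)(2)) = (26, 16, -22)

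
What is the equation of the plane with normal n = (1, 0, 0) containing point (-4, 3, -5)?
d = n·P = (1)(-4) + (0)(3) + (0)(-5) = -4
Plane: x = -4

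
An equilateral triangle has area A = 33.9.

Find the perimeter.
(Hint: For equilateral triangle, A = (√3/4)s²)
A = (√3/4)s²  →  s² = 4A/√3 = 4·33.9/√3 = 78.2887
s = 8.84809
Perimeter = 3s = 26.54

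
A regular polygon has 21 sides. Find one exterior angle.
Exterior angle of a regular n-gon = 360/n
Exterior angle = 360/21
Exterior angle = 17.14 degrees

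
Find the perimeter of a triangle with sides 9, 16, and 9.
Perimeter = sum of all sides
Perimeter = 9 + 16 + 9
Perimeter = 34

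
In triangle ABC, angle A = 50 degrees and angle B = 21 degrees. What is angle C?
Sum of angles in a triangle = 180 degrees
Third angle = 180 - 50 - 21
Third angle = 109 degrees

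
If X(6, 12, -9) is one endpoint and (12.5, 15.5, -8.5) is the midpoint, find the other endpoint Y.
Y = (2×12.5 - 6, 2×15.5 - 12, 2×(-8.5) - (-9)) = (19, 19, -8)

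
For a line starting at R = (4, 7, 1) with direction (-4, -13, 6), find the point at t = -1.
P(-1) = (4 + (-4)(-1), 7 + (-13)(-1), 1 + 6(-1)) = (8, 20, -5)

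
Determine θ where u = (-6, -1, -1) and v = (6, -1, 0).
u·v = -35, |u|² = 38, |v|² = 37
cos θ = -35/√1406 ≈ -0.9334
θ ≈ 159.0°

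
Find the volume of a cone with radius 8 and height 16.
Volume = (1/3) * pi * r² * h
Volume = (1/3) * pi * 8² * 16
Volume = (1/3) * pi * 64 * 16
Volume = (1/3) * pi * 1024
Volume = 1072.33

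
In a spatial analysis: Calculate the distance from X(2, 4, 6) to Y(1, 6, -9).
d = √[(-1)² + (2)² + (-15)²] = √230 = 15.17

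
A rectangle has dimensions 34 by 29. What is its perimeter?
Perimeter = 2 * (length + width)
Perimeter = 2 * (34 + 29)
Perimeter = 2 * 63
Perimeter = 126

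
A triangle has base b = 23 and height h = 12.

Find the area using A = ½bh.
A = ½·23·12 = 138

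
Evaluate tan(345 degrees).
tan(345 degrees) = -0.2679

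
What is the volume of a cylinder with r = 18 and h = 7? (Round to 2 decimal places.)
Volume = pi * r² * h
Volume = pi * 18² * 7
Volume = pi * 324 * 7
Volume = pi * 2268
Volume = 7125.13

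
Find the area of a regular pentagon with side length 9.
For a regular 5-gon with side length s = 9:
Apothem a = s / (2*tan(pi/5)) = 9 / (2*tan(pi/5)) ≈ 6.1937
Perimeter P = 5 * 9 = 45
Area = (1/2) * P * a = (1/2) * 45 * 6.1937 = 139.36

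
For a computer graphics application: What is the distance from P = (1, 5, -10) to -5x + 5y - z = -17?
d = |(-5)(1) + 5(5) + (-1)(-10) - (-17)| / √((-5)² + 5² + (-1)²) = 47/√51 = 6.581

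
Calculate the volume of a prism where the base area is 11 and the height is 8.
Volume = base area * height
Volume = 11 * 8
Volume = 88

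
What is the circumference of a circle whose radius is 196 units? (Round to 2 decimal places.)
Circumference = 2 * pi * r
Circumference = 2 * pi * 196
Circumference = 1231.50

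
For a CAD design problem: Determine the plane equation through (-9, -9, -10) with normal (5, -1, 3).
d = n·P = (5)(-9) + (-1)(-9) + (3)(-10) = -66
Plane: 5x - y + 3z = -66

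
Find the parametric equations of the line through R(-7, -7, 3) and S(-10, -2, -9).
Direction vector d = S - R = (-3, 5, -12)
x = -7 - 3t, y = -7 + 5t, z = 3 - 12t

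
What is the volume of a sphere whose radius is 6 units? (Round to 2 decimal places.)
Volume = (4/3) * pi * r³
Volume = (4/3) * pi * 6³
Volume = (4/3) * pi * 216
Volume = 904.78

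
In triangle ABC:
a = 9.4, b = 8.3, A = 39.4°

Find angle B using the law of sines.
sin(B)/b = sin(A)/a
sin(B) = b·sin(A)/a = 8.3·sin(39.4°)/9.4 = 0.560454
B = arcsin(0.560454) = 34.09°  (b ≤ a, so B ≤ A and the acute solution is unique)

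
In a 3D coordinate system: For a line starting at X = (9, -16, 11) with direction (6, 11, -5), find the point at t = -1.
P(-1) = (9 + 6(-1), -16 + 11(-1), 11 + (-5)(-1)) = (3, -27, 16)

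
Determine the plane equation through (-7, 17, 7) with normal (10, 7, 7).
d = n·P = (10)(-7) + (7)(17) + (7)(7) = 98
Plane: 10x + 7y + 7z = 98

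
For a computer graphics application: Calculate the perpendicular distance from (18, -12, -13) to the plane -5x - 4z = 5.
d = |(-5)(18) + 0(-12) + (-4)(-13) - (5)| / √((-5)² + 0² + (-4)²) = 43/√41 = 6.715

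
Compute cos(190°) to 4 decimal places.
cos(190 degrees) = -0.9848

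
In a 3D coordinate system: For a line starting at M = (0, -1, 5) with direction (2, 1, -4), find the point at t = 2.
P(2) = (0 + 2(2), -1 + 1(2), 5 + (-4)(2)) = (4, 1, -3)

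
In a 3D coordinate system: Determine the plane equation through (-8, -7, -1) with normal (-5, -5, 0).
d = n·P = (-5)(-8) + (-5)(-7) + (0)(-1) = 75
Plane: -5x - 5y = 75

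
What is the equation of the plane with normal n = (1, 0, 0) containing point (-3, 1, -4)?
d = n·P = (1)(-3) + (0)(1) + (0)(-4) = -3
Plane: x = -3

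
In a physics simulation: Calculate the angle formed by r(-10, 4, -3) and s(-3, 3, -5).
r·s = 57, |r|² = 125, |s|² = 43
cos θ = 57/√5375 ≈ 0.7775
θ ≈ 38.97°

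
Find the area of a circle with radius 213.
Area = pi * r²
Area = pi * 213²
Area = pi * 45369
Area = 142530.92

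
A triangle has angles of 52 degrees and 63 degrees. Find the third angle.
Sum of angles in a triangle = 180 degrees
Third angle = 180 - 52 - 63
Third angle = 65 degrees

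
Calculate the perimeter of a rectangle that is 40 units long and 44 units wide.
Perimeter = 2 * (length + width)
Perimeter = 2 * (40 + 44)
Perimeter = 2 * 84
Perimeter = 168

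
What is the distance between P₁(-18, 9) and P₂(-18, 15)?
Using the distance formula: d = sqrt((x₂-x₁)² + (y₂-y₁)²)
dx = (-18) - (-18) = 0
dy = 15 - 9 = 6
d = sqrt(0² + 6²) = sqrt(0 + 36) = sqrt(36) = 6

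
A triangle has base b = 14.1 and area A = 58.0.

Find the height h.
A = ½bh  →  h = 2A/b
h = 2·58.0/14.1 = 8.227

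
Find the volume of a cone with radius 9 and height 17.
Volume = (1/3) * pi * r² * h
Volume = (1/3) * pi * 9² * 17
Volume = (1/3) * pi * 81 * 17
Volume = (1/3) * pi * 1377
Volume = 1441.99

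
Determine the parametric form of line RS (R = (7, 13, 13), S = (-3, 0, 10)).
Direction vector d = S - R = (-10, -13, -3)
x = 7 - 10t, y = 13 - 13t, z = 13 - 3t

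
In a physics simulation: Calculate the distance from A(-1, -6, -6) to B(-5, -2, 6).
d = √[(-4)² + (4)² + (12)²] = √176 = 13.27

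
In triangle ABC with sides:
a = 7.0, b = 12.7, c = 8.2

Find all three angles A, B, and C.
By the law of cosines:
cos(A) = (b² + c² - a²)/(2bc) = 0.861965  →  A = 30.46°
cos(B) = (a² + c² - b²)/(2ac) = -0.392422  →  B = 113.1°
cos(C) = (a² + b² - c²)/(2ab) = 0.804556  →  C = 36.43°
Check: A + B + C = 180.0° ✓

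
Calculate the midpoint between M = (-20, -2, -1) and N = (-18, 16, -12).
Midpoint = ((-20-18)/2, (-2+16)/2, (-1-12)/2) = (-19, 7, -6.5)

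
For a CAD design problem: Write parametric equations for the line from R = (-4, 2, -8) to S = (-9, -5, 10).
Direction vector d = S - R = (-5, -7, 18)
x = -4 - 5t, y = 2 - 7t, z = -8 + 18t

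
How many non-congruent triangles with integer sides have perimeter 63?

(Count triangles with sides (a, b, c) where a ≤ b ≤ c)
With a ≤ b ≤ c and a + b + c = 63, the triangle inequality a + b > c gives c < 63/2, so c ≤ 31.
Iterate a from 1 to ⌊p/3⌋ = 21; for each a, b ranges from a to ⌊(p−a)/2⌋ with c = p − a − b, keeping only c ≥ b.
Triples: (1, 31, 31), (2, 30, 31), (3, 29, 31), …
Count = 91 triangles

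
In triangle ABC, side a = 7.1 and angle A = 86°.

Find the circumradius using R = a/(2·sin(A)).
R = a/(2·sin(A)) = 7.1/(2·sin(86°))
R = 7.1/(2·0.997564) = 7.1/1.995128 = 3.559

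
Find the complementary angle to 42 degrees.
Complementary angles sum to 90 degrees.
Other angle = 90 - 42
Other angle = 48 degrees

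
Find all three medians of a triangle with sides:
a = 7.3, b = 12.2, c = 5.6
Using m_x = ½√(2y² + 2z² - x²):
m_a = ½√(2·12.2² + 2·5.6² - 7.3²) = ½√307.11 = 8.762
m_b = ½√(2·7.3² + 2·5.6² - 12.2²) = ½√20.46 = 2.262
m_c = ½√(2·7.3² + 2·12.2² - 5.6²) = ½√372.9 = 9.655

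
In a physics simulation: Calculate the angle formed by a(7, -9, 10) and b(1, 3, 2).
a·b = 0, |a|² = 230, |b|² = 14
cos θ = 0/√3220 ≈ 0.0
θ ≈ 90.0°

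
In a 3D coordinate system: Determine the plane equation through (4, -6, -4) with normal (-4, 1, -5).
d = n·P = (-4)(4) + (1)(-6) + (-5)(-4) = -2
Plane: -4x + y - 5z = -2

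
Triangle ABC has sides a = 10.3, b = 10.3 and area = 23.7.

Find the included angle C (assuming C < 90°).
Area = ½ab·sin(C)  →  sin(C) = 2·Area/(ab)
sin(C) = 2·23.7/(10.3·10.3) = 0.446790
C = arcsin(0.446790) = 26.54°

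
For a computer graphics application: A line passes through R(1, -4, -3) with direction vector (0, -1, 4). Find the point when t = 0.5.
P(0.5) = (1 + 0(0.5), -4 + (-1)(0.5), -3 + 4(0.5)) = (1, -4.5, -1)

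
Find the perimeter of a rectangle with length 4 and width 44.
Perimeter = 2 * (length + width)
Perimeter = 2 * (4 + 44)
Perimeter = 2 * 48
Perimeter = 96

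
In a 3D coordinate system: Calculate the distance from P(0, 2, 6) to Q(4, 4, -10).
d = √[(4)² + (2)² + (-16)²] = √276 = 16.61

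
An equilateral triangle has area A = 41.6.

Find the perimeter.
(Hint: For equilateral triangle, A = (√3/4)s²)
A = (√3/4)s²  →  s² = 4A/√3 = 4·41.6/√3 = 96.0711
s = 9.80159
Perimeter = 3s = 29.4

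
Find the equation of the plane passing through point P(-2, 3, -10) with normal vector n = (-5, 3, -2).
d = n·P = (-5)(-2) + (3)(3) + (-2)(-10) = 39
Plane: -5x + 3y - 2z = 39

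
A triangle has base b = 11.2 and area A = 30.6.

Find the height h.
A = ½bh  →  h = 2A/b
h = 2·30.6/11.2 = 5.464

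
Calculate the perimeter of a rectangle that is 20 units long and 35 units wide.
Perimeter = 2 * (length + width)
Perimeter = 2 * (20 + 35)
Perimeter = 2 * 55
Perimeter = 110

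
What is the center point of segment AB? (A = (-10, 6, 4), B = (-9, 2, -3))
Midpoint = ((-10-9)/2, (6+2)/2, (4-3)/2) = (-9.5, 4, 0.5)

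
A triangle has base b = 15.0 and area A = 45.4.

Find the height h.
A = ½bh  →  h = 2A/b
h = 2·45.4/15.0 = 6.053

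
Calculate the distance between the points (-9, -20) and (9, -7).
Using the distance formula: d = sqrt((x₂-x₁)² + (y₂-y₁)²)
dx = 9 - (-9) = 18
dy = (-7) - (-20) = 13
d = sqrt(18² + 13²) = sqrt(324 + 169) = sqrt(493) = 22.20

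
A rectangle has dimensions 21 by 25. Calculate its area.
Area = length * width
Area = 21 * 25
Area = 525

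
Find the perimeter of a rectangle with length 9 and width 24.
Perimeter = 2 * (length + width)
Perimeter = 2 * (9 + 24)
Perimeter = 2 * 33
Perimeter = 66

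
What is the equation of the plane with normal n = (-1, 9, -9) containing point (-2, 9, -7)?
d = n·P = (-1)(-2) + (9)(9) + (-9)(-7) = 146
Plane: -x + 9y - 9z = 146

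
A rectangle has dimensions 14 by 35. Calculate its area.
Area = length * width
Area = 14 * 35
Area = 490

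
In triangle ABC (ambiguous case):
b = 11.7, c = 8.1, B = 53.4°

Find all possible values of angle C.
sin(C)/c = sin(B)/b  →  sin(C) = c·sin(B)/b = 8.1·sin(53.4°)/11.7 = 0.555797
C₁ = arcsin(0.555797) = 33.77°,  C₂ = 180° - C₁ = 146.23°
Check C₂: A = 180° - 53.4° - 146.23° = -19.63° ≤ 0, rejected
C = 33.77° (one solution)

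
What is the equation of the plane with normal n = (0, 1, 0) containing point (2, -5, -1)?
d = n·P = (0)(2) + (1)(-5) + (0)(-1) = -5
Plane: y = -5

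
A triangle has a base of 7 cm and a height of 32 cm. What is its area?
Area = (1/2) * base * height
Area = (1/2) * 7 * 32
Area = 112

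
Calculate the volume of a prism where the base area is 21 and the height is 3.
Volume = base area * height
Volume = 21 * 3
Volume = 63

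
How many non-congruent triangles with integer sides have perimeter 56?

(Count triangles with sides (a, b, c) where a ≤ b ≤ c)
With a ≤ b ≤ c and a + b + c = 56, the triangle inequality a + b > c gives c < 56/2, so c ≤ 27.
Iterate a from 1 to ⌊p/3⌋ = 18; for each a, b ranges from a to ⌊(p−a)/2⌋ with c = p − a − b, keeping only c ≥ b.
Triples: (2, 27, 27), (3, 26, 27), (4, 25, 27), …
Count = 65 triangles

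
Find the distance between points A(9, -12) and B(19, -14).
Using the distance formula: d = sqrt((x₂-x₁)² + (y₂-y₁)²)
dx = 19 - 9 = 10
dy = (-14) - (-12) = -2
d = sqrt(10² + (-2)²) = sqrt(100 + 4) = sqrt(104) = 10.20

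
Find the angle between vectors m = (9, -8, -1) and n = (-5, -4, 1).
m·n = -14, |m|² = 146, |n|² = 42
cos θ = -14/√6132 ≈ -0.1788
θ ≈ 100.3°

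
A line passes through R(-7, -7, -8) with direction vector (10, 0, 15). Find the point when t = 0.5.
P(0.5) = (-7 + 10(0.5), -7 + 0(0.5), -8 + 15(0.5)) = (-2, -7, -0.5)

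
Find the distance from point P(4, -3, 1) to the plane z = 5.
d = |0(4) + 0(-3) + 1(1) - (5)| / √(0² + 0² + 1²) = 4/√1 = 4.0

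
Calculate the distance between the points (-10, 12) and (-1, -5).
Using the distance formula: d = sqrt((x₂-x₁)² + (y₂-y₁)²)
dx = (-1) - (-10) = 9
dy = (-5) - 12 = -17
d = sqrt(9² + (-17)²) = sqrt(81 + 289) = sqrt(370) = 19.24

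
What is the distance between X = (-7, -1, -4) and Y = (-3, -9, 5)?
d = √[(4)² + (-8)² + (9)²] = √161 = 12.69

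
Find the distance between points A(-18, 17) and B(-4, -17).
Using the distance formula: d = sqrt((x₂-x₁)² + (y₂-y₁)²)
dx = (-4) - (-18) = 14
dy = (-17) - 17 = -34
d = sqrt(14² + (-34)²) = sqrt(196 + 1156) = sqrt(1352) = 36.77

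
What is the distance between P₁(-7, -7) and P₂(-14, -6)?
Using the distance formula: d = sqrt((x₂-x₁)² + (y₂-y₁)²)
dx = (-14) - (-7) = -7
dy = (-6) - (-7) = 1
d = sqrt((-7)² + 1²) = sqrt(49 + 1) = sqrt(50) = 7.07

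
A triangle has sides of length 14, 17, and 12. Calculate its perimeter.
Perimeter = sum of all sides
Perimeter = 14 + 17 + 12
Perimeter = 43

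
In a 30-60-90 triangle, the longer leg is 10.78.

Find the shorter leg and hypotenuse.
In a 30-60-90 triangle, sides are in ratio 1 : √3 : 2.
Long leg = short leg·√3  →  short leg = 10.78/√3 = 6.224
Hypotenuse = 2·(short leg) = 2·10.78/√3 = 12.45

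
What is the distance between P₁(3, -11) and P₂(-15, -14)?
Using the distance formula: d = sqrt((x₂-x₁)² + (y₂-y₁)²)
dx = (-15) - 3 = -18
dy = (-14) - (-11) = -3
d = sqrt((-18)² + (-3)²) = sqrt(324 + 9) = sqrt(333) = 18.25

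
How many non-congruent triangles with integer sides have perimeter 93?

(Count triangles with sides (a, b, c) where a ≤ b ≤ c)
With a ≤ b ≤ c and a + b + c = 93, the triangle inequality a + b > c gives c < 93/2, so c ≤ 46.
Iterate a from 1 to ⌊p/3⌋ = 31; for each a, b ranges from a to ⌊(p−a)/2⌋ with c = p − a − b, keeping only c ≥ b.
Triples: (1, 46, 46), (2, 45, 46), (3, 44, 46), …
Count = 192 triangles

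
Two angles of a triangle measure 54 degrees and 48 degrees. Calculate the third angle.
Sum of angles in a triangle = 180 degrees
Third angle = 180 - 54 - 48
Third angle = 78 degrees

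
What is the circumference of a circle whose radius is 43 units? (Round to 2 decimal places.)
Circumference = 2 * pi * r
Circumference = 2 * pi * 43
Circumference = 270.18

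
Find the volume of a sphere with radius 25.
Volume = (4/3) * pi * r³
Volume = (4/3) * pi * 25³
Volume = (4/3) * pi * 15625
Volume = 65449.85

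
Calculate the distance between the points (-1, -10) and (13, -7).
Using the distance formula: d = sqrt((x₂-x₁)² + (y₂-y₁)²)
dx = 13 - (-1) = 14
dy = (-7) - (-10) = 3
d = sqrt(14² + 3²) = sqrt(196 + 9) = sqrt(205) = 14.32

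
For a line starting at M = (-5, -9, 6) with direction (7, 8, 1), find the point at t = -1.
P(-1) = (-5 + 7(-1), -9 + 8(-1), 6 + 1(-1)) = (-12, -17, 5)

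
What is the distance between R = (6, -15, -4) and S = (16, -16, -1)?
d = √[(10)² + (-1)² + (3)²] = √110 = 10.49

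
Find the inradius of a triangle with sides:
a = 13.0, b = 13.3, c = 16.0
s = (a+b+c)/2 = (13.0+13.3+16.0)/2 = 21.15
Area = √(s(s-a)(s-b)(s-c)) = √(21.15·8.15·7.85·5.15) = 83.4781
r = Area/s = 83.4781/21.15 = 3.947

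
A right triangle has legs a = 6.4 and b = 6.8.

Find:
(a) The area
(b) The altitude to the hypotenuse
(a) Area = ½ab = ½·6.4·6.8 = 21.76
(b) Hypotenuse c = √(6.4² + 6.8²) = √87.2 = 9.33809
    Area = ½·c·h_c  →  h_c = 2·Area/c = 2·21.76/9.33809 = 4.66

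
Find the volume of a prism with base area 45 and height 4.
Volume = base area * height
Volume = 45 * 4
Volume = 180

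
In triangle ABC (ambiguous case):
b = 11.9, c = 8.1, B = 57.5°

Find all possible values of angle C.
sin(C)/c = sin(B)/b  →  sin(C) = c·sin(B)/b = 8.1·sin(57.5°)/11.9 = 0.574073
C₁ = arcsin(0.574073) = 35.03°,  C₂ = 180° - C₁ = 144.97°
Check C₂: A = 180° - 57.5° - 144.97° = -22.47° ≤ 0, rejected
C = 35.03° (one solution)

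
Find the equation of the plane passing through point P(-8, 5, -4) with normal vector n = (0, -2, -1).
d = n·P = (0)(-8) + (-2)(5) + (-1)(-4) = -6
Plane: -2y - z = -6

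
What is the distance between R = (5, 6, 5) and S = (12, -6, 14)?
d = √[(7)² + (-12)² + (9)²] = √274 = 16.55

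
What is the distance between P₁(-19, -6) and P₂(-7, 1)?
Using the distance formula: d = sqrt((x₂-x₁)² + (y₂-y₁)²)
dx = (-7) - (-19) = 12
dy = 1 - (-6) = 7
d = sqrt(12² + 7²) = sqrt(144 + 49) = sqrt(193) = 13.89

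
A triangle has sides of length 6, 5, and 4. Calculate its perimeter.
Perimeter = sum of all sides
Perimeter = 6 + 5 + 4
Perimeter = 15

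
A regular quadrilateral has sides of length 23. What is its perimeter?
Perimeter = number of sides * side length
Perimeter = 4 * 23
Perimeter = 92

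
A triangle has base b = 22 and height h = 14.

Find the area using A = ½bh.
A = ½·22·14 = 154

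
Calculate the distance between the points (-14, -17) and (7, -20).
Using the distance formula: d = sqrt((x₂-x₁)² + (y₂-y₁)²)
dx = 7 - (-14) = 21
dy = (-20) - (-17) = -3
d = sqrt(21² + (-3)²) = sqrt(441 + 9) = sqrt(450) = 21.21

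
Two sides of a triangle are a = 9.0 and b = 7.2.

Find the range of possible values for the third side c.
By the triangle inequality: |a - b| < c < a + b
|9.0 - 7.2| < c < 9.0 + 7.2
1.8 < c < 16.2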